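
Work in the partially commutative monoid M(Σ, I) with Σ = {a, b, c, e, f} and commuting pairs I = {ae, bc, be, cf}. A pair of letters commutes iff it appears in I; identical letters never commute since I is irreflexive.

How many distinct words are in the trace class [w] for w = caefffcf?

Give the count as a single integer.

10

drop 0:c onto floor
drop 1:a onto {0:c}
drop 2:e onto {0:c}
drop 3:f onto {1:a, 2:e}
drop 4:f onto {3:f}
drop 5:f onto {4:f}
drop 6:c onto {1:a, 2:e}
drop 7:f onto {5:f}
ground layer = {0:c}
drop-orders for the pieces not yet dropped (sum over which currently-grounded one goes next):
  1 to go: {6} 1  {7} 1
  2 to go: {5,7} 1  {6,7} 2
  3 to go: {4,5,7} 1  {5,6,7} 3
  4 to go: {3,4,5,7} 1  {4,5,6,7} 4
  5 to go: {3,4,5,6,7} 5
  6 to go: {1,3,4,5,6,7} 5  {2,3,4,5,6,7} 5
  if 0:c drops first: 10 orders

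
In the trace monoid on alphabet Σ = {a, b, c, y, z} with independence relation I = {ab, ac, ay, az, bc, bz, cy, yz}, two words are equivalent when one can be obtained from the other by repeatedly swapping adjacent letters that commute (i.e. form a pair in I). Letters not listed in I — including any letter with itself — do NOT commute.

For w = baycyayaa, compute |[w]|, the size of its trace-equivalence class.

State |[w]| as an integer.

#0=b has no predecessor
#1=a has no predecessor
#2=y depends on [0:b]
#3=c has no predecessor
#4=y depends on [2:y]
#5=a depends on [1:a]
#6=y depends on [4:y]
#7=a depends on [5:a]
#8=a depends on [7:a]
sources: [0:b, 1:a, 3:c]
N(rest) = Σ N(rest − s) over sources s of rest; N(one piece) = 1:
  size 1 → [3]=1  [6]=1  [8]=1
  size 2 → [3,6]=2  [3,8]=2  [4,6]=1  [6,8]=2  [7,8]=1
  size 3 → [2,4,6]=1  [3,4,6]=3  [3,6,8]=6  [3,7,8]=3  [4,6,8]=3  [5,7,8]=1  [6,7,8]=3
  size 4 → [0,2,4,6]=1  [1,5,7,8]=1  [2,3,4,6]=4  [2,4,6,8]=4  [3,4,6,8]=12  [3,5,7,8]=4  [3,6,7,8]=12  [4,6,7,8]=6  [5,6,7,8]=4
  size 5 → [0,2,3,4,6]=5  [0,2,4,6,8]=5  [1,3,5,7,8]=5  [1,5,6,7,8]=5  [2,3,4,6,8]=20  [2,4,6,7,8]=10  [3,4,6,7,8]=30  [3,5,6,7,8]=20  [4,5,6,7,8]=10
  size 6 → [0,2,3,4,6,8]=30  [0,2,4,6,7,8]=15  [1,3,5,6,7,8]=30  [1,4,5,6,7,8]=15  [2,3,4,6,7,8]=60  [2,4,5,6,7,8]=20  [3,4,5,6,7,8]=60
  size 7 → [0,2,3,4,6,7,8]=105  [0,2,4,5,6,7,8]=35  [1,2,4,5,6,7,8]=35  [1,3,4,5,6,7,8]=105  [2,3,4,5,6,7,8]=140
  first=0(b) contributes 280
  first=1(a) contributes 280
  first=3(c) contributes 70
|[w]| = 630

630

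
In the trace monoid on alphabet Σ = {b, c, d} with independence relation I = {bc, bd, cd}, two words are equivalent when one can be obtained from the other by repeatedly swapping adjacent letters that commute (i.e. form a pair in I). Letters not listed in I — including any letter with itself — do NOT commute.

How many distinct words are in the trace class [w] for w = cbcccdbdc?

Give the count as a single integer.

756

piece 0:c — minimal
piece 1:b — minimal
piece 2:c rests on {0:c}
piece 3:c rests on {2:c}
piece 4:c rests on {3:c}
piece 5:d — minimal
piece 6:b rests on {1:b}
piece 7:d rests on {5:d}
piece 8:c rests on {4:c}
minimal pieces: {0:c, 1:b, 5:d}
ways to finish when only these pieces remain (= sum over removing one remaining piece with nothing left below it):
  1 left: {6}→1  {7}→1  {8}→1
  2 left: {1,6}→1  {4,8}→1  {5,7}→1  {6,7}→2  {6,8}→2  {7,8}→2
  3 left: {1,6,7}→3  {1,6,8}→3  {3,4,8}→1  {4,6,8}→3  {4,7,8}→3  {5,6,7}→3  {5,7,8}→3  {6,7,8}→6
  4 left: {1,4,6,8}→6  {1,5,6,7}→6  {1,6,7,8}→12  {2,3,4,8}→1  {3,4,6,8}→4  {3,4,7,8}→4  {4,5,7,8}→6  {4,6,7,8}→12  {5,6,7,8}→12
  5 left: {0,2,3,4,8}→1  {1,3,4,6,8}→10  {1,4,6,7,8}→30  {1,5,6,7,8}→30  {2,3,4,6,8}→5  {2,3,4,7,8}→5  {3,4,5,7,8}→10  {3,4,6,7,8}→20  {4,5,6,7,8}→30
  6 left: {0,2,3,4,6,8}→6  {0,2,3,4,7,8}→6  {1,2,3,4,6,8}→15  {1,3,4,6,7,8}→60  {1,4,5,6,7,8}→90  {2,3,4,5,7,8}→15  {2,3,4,6,7,8}→30  {3,4,5,6,7,8}→60
  7 left: {0,1,2,3,4,6,8}→21  {0,2,3,4,5,7,8}→21  {0,2,3,4,6,7,8}→42  {1,2,3,4,6,7,8}→105  {1,3,4,5,6,7,8}→210  {2,3,4,5,6,7,8}→105
  placing 0:c first → 420 extensions
  placing 1:b first → 168 extensions
  placing 5:d first → 168 extensions
total linear extensions = 756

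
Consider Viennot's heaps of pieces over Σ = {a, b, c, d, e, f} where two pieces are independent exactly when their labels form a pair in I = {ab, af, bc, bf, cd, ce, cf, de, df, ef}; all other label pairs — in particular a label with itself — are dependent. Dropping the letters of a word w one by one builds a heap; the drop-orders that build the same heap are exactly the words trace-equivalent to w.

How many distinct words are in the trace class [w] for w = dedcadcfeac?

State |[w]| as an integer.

792

#0=d has no predecessor
#1=e has no predecessor
#2=d depends on [0:d]
#3=c has no predecessor
#4=a depends on [1:e, 2:d, 3:c]
#5=d depends on [4:a]
#6=c depends on [4:a]
#7=f has no predecessor
#8=e depends on [4:a]
#9=a depends on [5:d, 6:c, 8:e]
#10=c depends on [9:a]
sources: [0:d, 1:e, 3:c, 7:f]
N(rest) = Σ N(rest − s) over sources s of rest; N(one piece) = 1:
  size 1 → [7]=1  [10]=1
  size 2 → [7,10]=2  [9,10]=1
  size 3 → [5,9,10]=1  [6,9,10]=1  [7,9,10]=3  [8,9,10]=1
  size 4 → [5,6,9,10]=2  [5,7,9,10]=4  [5,8,9,10]=2  [6,7,9,10]=4  [6,8,9,10]=2  [7,8,9,10]=4
  size 5 → [5,6,7,9,10]=10  [5,6,8,9,10]=6  [5,7,8,9,10]=10  [6,7,8,9,10]=10
  size 6 → [4,5,6,8,9,10]=6  [5,6,7,8,9,10]=36
  size 7 → [1,4,5,6,8,9,10]=6  [2,4,5,6,8,9,10]=6  [3,4,5,6,8,9,10]=6  [4,5,6,7,8,9,10]=42
  size 8 → [0,2,4,5,6,8,9,10]=6  [1,2,4,5,6,8,9,10]=12  [1,3,4,5,6,8,9,10]=12  [1,4,5,6,7,8,9,10]=48  [2,3,4,5,6,8,9,10]=12  [2,4,5,6,7,8,9,10]=48  [3,4,5,6,7,8,9,10]=48
  size 9 → [0,1,2,4,5,6,8,9,10]=18  [0,2,3,4,5,6,8,9,10]=18  [0,2,4,5,6,7,8,9,10]=54  [1,2,3,4,5,6,8,9,10]=36  [1,2,4,5,6,7,8,9,10]=108  [1,3,4,5,6,7,8,9,10]=108  [2,3,4,5,6,7,8,9,10]=108
  first=0(d) contributes 360
  first=1(e) contributes 180
  first=3(c) contributes 180
  first=7(f) contributes 72
|[w]| = 792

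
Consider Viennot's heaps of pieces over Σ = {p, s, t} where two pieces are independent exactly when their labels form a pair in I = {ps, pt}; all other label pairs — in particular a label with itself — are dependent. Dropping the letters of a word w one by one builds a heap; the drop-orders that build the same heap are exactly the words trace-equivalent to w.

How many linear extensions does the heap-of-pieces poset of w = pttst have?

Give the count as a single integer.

0(p) covers ∅
1(t) covers ∅
2(t) covers 1:t
3(s) covers 2:t
4(t) covers 3:s
floor of heap: 0:p, 1:t
completions by unplaced set U, small U first (add the entries for U minus each lowest piece of U):
  |U|=1: {0}:1  {4}:1
  |U|=2: {0,4}:2  {3,4}:1
  |U|=3: {0,3,4}:3  {2,3,4}:1
  start at 0(p): 1
  start at 1(t): 4
sum over floor = 5

5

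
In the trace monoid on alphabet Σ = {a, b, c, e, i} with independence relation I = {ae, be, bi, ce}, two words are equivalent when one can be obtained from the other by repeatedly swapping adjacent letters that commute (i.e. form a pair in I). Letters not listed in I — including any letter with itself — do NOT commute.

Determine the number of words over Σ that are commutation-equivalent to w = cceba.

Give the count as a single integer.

#0=c has no predecessor
#1=c depends on [0:c]
#2=e has no predecessor
#3=b depends on [1:c]
#4=a depends on [3:b]
sources: [0:c, 2:e]
N(rest) = Σ N(rest − s) over sources s of rest; N(one piece) = 1:
  size 1 → [2]=1  [4]=1
  size 2 → [2,4]=2  [3,4]=1
  size 3 → [1,3,4]=1  [2,3,4]=3
  first=0(c) contributes 4
  first=2(e) contributes 1
|[w]| = 5

5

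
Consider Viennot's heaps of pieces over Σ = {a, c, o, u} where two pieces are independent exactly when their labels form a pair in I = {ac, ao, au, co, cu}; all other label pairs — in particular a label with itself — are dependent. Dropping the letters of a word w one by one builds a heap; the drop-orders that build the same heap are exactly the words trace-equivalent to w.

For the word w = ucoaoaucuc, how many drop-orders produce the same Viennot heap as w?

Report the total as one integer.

2520

drop 0:u onto floor
drop 1:c onto floor
drop 2:o onto {0:u}
drop 3:a onto floor
drop 4:o onto {2:o}
drop 5:a onto {3:a}
drop 6:u onto {4:o}
drop 7:c onto {1:c}
drop 8:u onto {6:u}
drop 9:c onto {7:c}
ground layer = {0:u, 1:c, 3:a}
drop-orders for the pieces not yet dropped (sum over which currently-grounded one goes next):
  1 to go: {5} 1  {8} 1  {9} 1
  2 to go: {3,5} 1  {5,8} 2  {5,9} 2  {6,8} 1  {7,9} 1  {8,9} 2
  3 to go: {1,7,9} 1  {3,5,8} 3  {3,5,9} 3  {4,6,8} 1  {5,6,8} 3  {5,7,9} 3  {5,8,9} 6  {6,8,9} 3  {7,8,9} 3
  4 to go: {1,5,7,9} 4  {1,7,8,9} 4  {2,4,6,8} 1  {3,5,6,8} 6  {3,5,7,9} 6  {3,5,8,9} 12  {4,5,6,8} 4  {4,6,8,9} 4  {5,6,8,9} 12  {5,7,8,9} 12  {6,7,8,9} 6
  5 to go: {0,2,4,6,8} 1  {1,3,5,7,9} 10  {1,5,7,8,9} 20  {1,6,7,8,9} 10  {2,4,5,6,8} 5  {2,4,6,8,9} 5  {3,4,5,6,8} 10  {3,5,6,8,9} 30  {3,5,7,8,9} 30  {4,5,6,8,9} 20  {4,6,7,8,9} 10  {5,6,7,8,9} 30
  6 to go: {0,2,4,5,6,8} 6  {0,2,4,6,8,9} 6  {1,3,5,7,8,9} 60  {1,4,6,7,8,9} 20  {1,5,6,7,8,9} 60  {2,3,4,5,6,8} 15  {2,4,5,6,8,9} 30  {2,4,6,7,8,9} 15  {3,4,5,6,8,9} 60  {3,5,6,7,8,9} 90  {4,5,6,7,8,9} 60
  7 to go: {0,2,3,4,5,6,8} 21  {0,2,4,5,6,8,9} 42  {0,2,4,6,7,8,9} 21  {1,2,4,6,7,8,9} 35  {1,3,5,6,7,8,9} 210  {1,4,5,6,7,8,9} 140  {2,3,4,5,6,8,9} 105  {2,4,5,6,7,8,9} 105  {3,4,5,6,7,8,9} 210
  8 to go: {0,1,2,4,6,7,8,9} 56  {0,2,3,4,5,6,8,9} 168  {0,2,4,5,6,7,8,9} 168  {1,2,4,5,6,7,8,9} 280  {1,3,4,5,6,7,8,9} 560  {2,3,4,5,6,7,8,9} 420
  if 0:u drops first: 1260 orders
  if 1:c drops first: 756 orders
  if 3:a drops first: 504 orders
heap linearizations: 2520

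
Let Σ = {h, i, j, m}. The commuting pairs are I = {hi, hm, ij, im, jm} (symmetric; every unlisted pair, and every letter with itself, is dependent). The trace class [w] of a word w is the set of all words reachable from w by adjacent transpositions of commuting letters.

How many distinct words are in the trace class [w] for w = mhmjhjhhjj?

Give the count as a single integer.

0(m) covers ∅
1(h) covers ∅
2(m) covers 0:m
3(j) covers 1:h
4(h) covers 3:j
5(j) covers 4:h
6(h) covers 5:j
7(h) covers 6:h
8(j) covers 7:h
9(j) covers 8:j
floor of heap: 0:m, 1:h
completions by unplaced set U, small U first (add the entries for U minus each lowest piece of U):
  |U|=1: {2}:1  {9}:1
  |U|=2: {0,2}:1  {2,9}:2  {8,9}:1
  |U|=3: {0,2,9}:3  {2,8,9}:3  {7,8,9}:1
  |U|=4: {0,2,8,9}:6  {2,7,8,9}:4  {6,7,8,9}:1
  |U|=5: {0,2,7,8,9}:10  {2,6,7,8,9}:5  {5,6,7,8,9}:1
  |U|=6: {0,2,6,7,8,9}:15  {2,5,6,7,8,9}:6  {4,5,6,7,8,9}:1
  |U|=7: {0,2,5,6,7,8,9}:21  {2,4,5,6,7,8,9}:7  {3,4,5,6,7,8,9}:1
  |U|=8: {0,2,4,5,6,7,8,9}:28  {1,3,4,5,6,7,8,9}:1  {2,3,4,5,6,7,8,9}:8
  start at 0(m): 9
  start at 1(h): 36
sum over floor = 45

45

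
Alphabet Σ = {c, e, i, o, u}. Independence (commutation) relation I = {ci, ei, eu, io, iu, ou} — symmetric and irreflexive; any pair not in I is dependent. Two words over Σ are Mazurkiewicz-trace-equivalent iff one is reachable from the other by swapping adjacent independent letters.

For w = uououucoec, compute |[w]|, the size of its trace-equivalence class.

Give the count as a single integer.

#0=u has no predecessor
#1=o has no predecessor
#2=u depends on [0:u]
#3=o depends on [1:o]
#4=u depends on [2:u]
#5=u depends on [4:u]
#6=c depends on [3:o, 5:u]
#7=o depends on [6:c]
#8=e depends on [7:o]
#9=c depends on [8:e]
sources: [0:u, 1:o]
N(rest) = Σ N(rest − s) over sources s of rest; N(one piece) = 1:
  size 1 → [9]=1
  size 2 → [8,9]=1
  size 3 → [7,8,9]=1
  size 4 → [6,7,8,9]=1
  size 5 → [3,6,7,8,9]=1  [5,6,7,8,9]=1
  size 6 → [1,3,6,7,8,9]=1  [3,5,6,7,8,9]=2  [4,5,6,7,8,9]=1
  size 7 → [1,3,5,6,7,8,9]=3  [2,4,5,6,7,8,9]=1  [3,4,5,6,7,8,9]=3
  size 8 → [0,2,4,5,6,7,8,9]=1  [1,3,4,5,6,7,8,9]=6  [2,3,4,5,6,7,8,9]=4
  first=0(u) contributes 10
  first=1(o) contributes 5
|[w]| = 15

15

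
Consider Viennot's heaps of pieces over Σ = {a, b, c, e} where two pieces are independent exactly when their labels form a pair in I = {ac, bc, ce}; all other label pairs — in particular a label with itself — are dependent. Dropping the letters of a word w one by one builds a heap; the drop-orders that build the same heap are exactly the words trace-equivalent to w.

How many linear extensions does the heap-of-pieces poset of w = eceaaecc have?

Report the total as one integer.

#0=e has no predecessor
#1=c has no predecessor
#2=e depends on [0:e]
#3=a depends on [2:e]
#4=a depends on [3:a]
#5=e depends on [4:a]
#6=c depends on [1:c]
#7=c depends on [6:c]
sources: [0:e, 1:c]
N(rest) = Σ N(rest − s) over sources s of rest; N(one piece) = 1:
  size 1 → [5]=1  [7]=1
  size 2 → [4,5]=1  [5,7]=2  [6,7]=1
  size 3 → [1,6,7]=1  [3,4,5]=1  [4,5,7]=3  [5,6,7]=3
  size 4 → [1,5,6,7]=4  [2,3,4,5]=1  [3,4,5,7]=4  [4,5,6,7]=6
  size 5 → [0,2,3,4,5]=1  [1,4,5,6,7]=10  [2,3,4,5,7]=5  [3,4,5,6,7]=10
  size 6 → [0,2,3,4,5,7]=6  [1,3,4,5,6,7]=20  [2,3,4,5,6,7]=15
  first=0(e) contributes 35
  first=1(c) contributes 21
|[w]| = 56

56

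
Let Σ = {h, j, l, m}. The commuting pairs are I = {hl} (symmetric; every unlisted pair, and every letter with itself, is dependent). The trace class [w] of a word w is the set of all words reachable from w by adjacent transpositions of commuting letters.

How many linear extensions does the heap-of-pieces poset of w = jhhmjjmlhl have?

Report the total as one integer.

3

drop 0:j onto floor
drop 1:h onto {0:j}
drop 2:h onto {1:h}
drop 3:m onto {2:h}
drop 4:j onto {3:m}
drop 5:j onto {4:j}
drop 6:m onto {5:j}
drop 7:l onto {6:m}
drop 8:h onto {6:m}
drop 9:l onto {7:l}
ground layer = {0:j}
drop-orders for the pieces not yet dropped (sum over which currently-grounded one goes next):
  1 to go: {8} 1  {9} 1
  2 to go: {7,9} 1  {8,9} 2
  3 to go: {7,8,9} 3
  4 to go: {6,7,8,9} 3
  5 to go: {5,6,7,8,9} 3
  6 to go: {4,5,6,7,8,9} 3
  7 to go: {3,4,5,6,7,8,9} 3
  8 to go: {2,3,4,5,6,7,8,9} 3
  if 0:j drops first: 3 orders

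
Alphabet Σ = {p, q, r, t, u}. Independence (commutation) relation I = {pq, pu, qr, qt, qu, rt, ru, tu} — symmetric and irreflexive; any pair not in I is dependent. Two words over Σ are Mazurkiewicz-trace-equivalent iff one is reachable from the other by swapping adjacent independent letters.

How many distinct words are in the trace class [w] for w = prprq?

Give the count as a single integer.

0(p) covers ∅
1(r) covers 0:p
2(p) covers 1:r
3(r) covers 2:p
4(q) covers ∅
floor of heap: 0:p, 4:q
completions by unplaced set U, small U first (add the entries for U minus each lowest piece of U):
  |U|=1: {3}:1  {4}:1
  |U|=2: {2,3}:1  {3,4}:2
  |U|=3: {1,2,3}:1  {2,3,4}:3
  start at 0(p): 4
  start at 4(q): 1
sum over floor = 5

5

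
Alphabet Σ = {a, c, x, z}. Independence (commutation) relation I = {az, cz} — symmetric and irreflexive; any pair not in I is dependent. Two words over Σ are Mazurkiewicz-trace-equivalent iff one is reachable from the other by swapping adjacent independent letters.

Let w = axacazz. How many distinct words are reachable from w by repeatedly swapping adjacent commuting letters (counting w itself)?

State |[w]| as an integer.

piece 0:a — minimal
piece 1:x rests on {0:a}
piece 2:a rests on {1:x}
piece 3:c rests on {2:a}
piece 4:a rests on {3:c}
piece 5:z rests on {1:x}
piece 6:z rests on {5:z}
minimal pieces: {0:a}
ways to finish when only these pieces remain (= sum over removing one remaining piece with nothing left below it):
  1 left: {4}→1  {6}→1
  2 left: {3,4}→1  {4,6}→2  {5,6}→1
  3 left: {2,3,4}→1  {3,4,6}→3  {4,5,6}→3
  4 left: {2,3,4,6}→4  {3,4,5,6}→6
  5 left: {2,3,4,5,6}→10
  placing 0:a first → 10 extensions

10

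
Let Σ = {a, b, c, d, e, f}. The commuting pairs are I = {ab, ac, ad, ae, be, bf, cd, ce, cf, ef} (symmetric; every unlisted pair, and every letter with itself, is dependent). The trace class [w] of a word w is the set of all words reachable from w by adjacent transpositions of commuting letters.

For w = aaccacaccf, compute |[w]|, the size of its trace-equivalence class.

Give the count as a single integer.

#0=a has no predecessor
#1=a depends on [0:a]
#2=c has no predecessor
#3=c depends on [2:c]
#4=a depends on [1:a]
#5=c depends on [3:c]
#6=a depends on [4:a]
#7=c depends on [5:c]
#8=c depends on [7:c]
#9=f depends on [6:a]
sources: [0:a, 2:c]
N(rest) = Σ N(rest − s) over sources s of rest; N(one piece) = 1:
  size 1 → [8]=1  [9]=1
  size 2 → [6,9]=1  [7,8]=1  [8,9]=2
  size 3 → [4,6,9]=1  [5,7,8]=1  [6,8,9]=3  [7,8,9]=3
  size 4 → [1,4,6,9]=1  [3,5,7,8]=1  [4,6,8,9]=4  [5,7,8,9]=4  [6,7,8,9]=6
  size 5 → [0,1,4,6,9]=1  [1,4,6,8,9]=5  [2,3,5,7,8]=1  [3,5,7,8,9]=5  [4,6,7,8,9]=10  [5,6,7,8,9]=10
  size 6 → [0,1,4,6,8,9]=6  [1,4,6,7,8,9]=15  [2,3,5,7,8,9]=6  [3,5,6,7,8,9]=15  [4,5,6,7,8,9]=20
  size 7 → [0,1,4,6,7,8,9]=21  [1,4,5,6,7,8,9]=35  [2,3,5,6,7,8,9]=21  [3,4,5,6,7,8,9]=35
  size 8 → [0,1,4,5,6,7,8,9]=56  [1,3,4,5,6,7,8,9]=70  [2,3,4,5,6,7,8,9]=56
  first=0(a) contributes 126
  first=2(c) contributes 126
|[w]| = 252

252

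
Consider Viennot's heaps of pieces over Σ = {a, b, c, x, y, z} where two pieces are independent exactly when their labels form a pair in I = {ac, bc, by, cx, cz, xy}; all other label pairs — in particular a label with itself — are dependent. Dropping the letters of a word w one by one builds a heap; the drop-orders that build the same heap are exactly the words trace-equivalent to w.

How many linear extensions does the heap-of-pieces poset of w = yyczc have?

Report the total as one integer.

piece 0:y — minimal
piece 1:y rests on {0:y}
piece 2:c rests on {1:y}
piece 3:z rests on {1:y}
piece 4:c rests on {2:c}
minimal pieces: {0:y}
ways to finish when only these pieces remain (= sum over removing one remaining piece with nothing left below it):
  1 left: {3}→1  {4}→1
  2 left: {2,4}→1  {3,4}→2
  3 left: {2,3,4}→3
  placing 0:y first → 3 extensions

3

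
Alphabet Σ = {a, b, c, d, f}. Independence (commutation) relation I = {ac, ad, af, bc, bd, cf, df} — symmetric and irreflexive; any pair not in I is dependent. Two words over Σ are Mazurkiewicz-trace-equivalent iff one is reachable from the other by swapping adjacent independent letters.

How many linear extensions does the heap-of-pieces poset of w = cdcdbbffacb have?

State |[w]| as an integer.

drop 0:c onto floor
drop 1:d onto {0:c}
drop 2:c onto {1:d}
drop 3:d onto {2:c}
drop 4:b onto floor
drop 5:b onto {4:b}
drop 6:f onto {5:b}
drop 7:f onto {6:f}
drop 8:a onto {5:b}
drop 9:c onto {3:d}
drop 10:b onto {7:f, 8:a}
ground layer = {0:c, 4:b}
drop-orders for the pieces not yet dropped (sum over which currently-grounded one goes next):
  1 to go: {9} 1  {10} 1
  2 to go: {3,9} 1  {7,10} 1  {8,10} 1  {9,10} 2
  3 to go: {2,3,9} 1  {3,9,10} 3  {6,7,10} 1  {7,8,10} 2  {7,9,10} 3  {8,9,10} 3
  4 to go: {1,2,3,9} 1  {2,3,9,10} 4  {3,7,9,10} 6  {3,8,9,10} 6  {6,7,8,10} 3  {6,7,9,10} 4  {7,8,9,10} 8
  5 to go: {0,1,2,3,9} 1  {1,2,3,9,10} 5  {2,3,7,9,10} 10  {2,3,8,9,10} 10  {3,6,7,9,10} 10  {3,7,8,9,10} 20  {5,6,7,8,10} 3  {6,7,8,9,10} 15
  6 to go: {0,1,2,3,9,10} 6  {1,2,3,7,9,10} 15  {1,2,3,8,9,10} 15  {2,3,6,7,9,10} 20  {2,3,7,8,9,10} 40  {3,6,7,8,9,10} 45  {4,5,6,7,8,10} 3  {5,6,7,8,9,10} 18
  7 to go: {0,1,2,3,7,9,10} 21  {0,1,2,3,8,9,10} 21  {1,2,3,6,7,9,10} 35  {1,2,3,7,8,9,10} 70  {2,3,6,7,8,9,10} 105  {3,5,6,7,8,9,10} 63  {4,5,6,7,8,9,10} 21
  8 to go: {0,1,2,3,6,7,9,10} 56  {0,1,2,3,7,8,9,10} 112  {1,2,3,6,7,8,9,10} 210  {2,3,5,6,7,8,9,10} 168  {3,4,5,6,7,8,9,10} 84
  9 to go: {0,1,2,3,6,7,8,9,10} 378  {1,2,3,5,6,7,8,9,10} 378  {2,3,4,5,6,7,8,9,10} 252
  if 0:c drops first: 630 orders
  if 4:b drops first: 756 orders
heap linearizations: 1386

1386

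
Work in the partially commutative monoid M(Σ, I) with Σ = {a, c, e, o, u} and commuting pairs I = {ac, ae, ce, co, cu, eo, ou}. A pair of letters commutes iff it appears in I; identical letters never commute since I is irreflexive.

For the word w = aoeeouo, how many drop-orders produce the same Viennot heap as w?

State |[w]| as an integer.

34

piece 0:a — minimal
piece 1:o rests on {0:a}
piece 2:e — minimal
piece 3:e rests on {2:e}
piece 4:o rests on {1:o}
piece 5:u rests on {0:a, 3:e}
piece 6:o rests on {4:o}
minimal pieces: {0:a, 2:e}
ways to finish when only these pieces remain (= sum over removing one remaining piece with nothing left below it):
  1 left: {5}→1  {6}→1
  2 left: {3,5}→1  {4,6}→1  {5,6}→2
  3 left: {1,4,6}→1  {2,3,5}→1  {3,5,6}→3  {4,5,6}→3
  4 left: {1,4,5,6}→4  {2,3,5,6}→4  {3,4,5,6}→6
  5 left: {0,1,4,5,6}→4  {1,3,4,5,6}→10  {2,3,4,5,6}→10
  placing 0:a first → 20 extensions
  placing 2:e first → 14 extensions
total linear extensions = 34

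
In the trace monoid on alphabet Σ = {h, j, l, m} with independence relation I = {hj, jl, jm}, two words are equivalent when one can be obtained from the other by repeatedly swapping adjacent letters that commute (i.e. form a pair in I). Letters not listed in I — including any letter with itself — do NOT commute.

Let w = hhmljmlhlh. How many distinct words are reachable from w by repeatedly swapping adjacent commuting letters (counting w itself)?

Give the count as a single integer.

10

#0=h has no predecessor
#1=h depends on [0:h]
#2=m depends on [1:h]
#3=l depends on [2:m]
#4=j has no predecessor
#5=m depends on [3:l]
#6=l depends on [5:m]
#7=h depends on [6:l]
#8=l depends on [7:h]
#9=h depends on [8:l]
sources: [0:h, 4:j]
N(rest) = Σ N(rest − s) over sources s of rest; N(one piece) = 1:
  size 1 → [4]=1  [9]=1
  size 2 → [4,9]=2  [8,9]=1
  size 3 → [4,8,9]=3  [7,8,9]=1
  size 4 → [4,7,8,9]=4  [6,7,8,9]=1
  size 5 → [4,6,7,8,9]=5  [5,6,7,8,9]=1
  size 6 → [3,5,6,7,8,9]=1  [4,5,6,7,8,9]=6
  size 7 → [2,3,5,6,7,8,9]=1  [3,4,5,6,7,8,9]=7
  size 8 → [1,2,3,5,6,7,8,9]=1  [2,3,4,5,6,7,8,9]=8
  first=0(h) contributes 9
  first=4(j) contributes 1
|[w]| = 10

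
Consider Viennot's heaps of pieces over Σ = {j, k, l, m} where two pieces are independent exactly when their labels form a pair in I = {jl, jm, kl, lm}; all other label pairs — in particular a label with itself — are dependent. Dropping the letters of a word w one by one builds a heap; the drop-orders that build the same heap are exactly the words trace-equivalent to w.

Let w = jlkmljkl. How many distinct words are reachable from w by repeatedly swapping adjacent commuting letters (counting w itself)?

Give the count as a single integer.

112

#0=j has no predecessor
#1=l has no predecessor
#2=k depends on [0:j]
#3=m depends on [2:k]
#4=l depends on [1:l]
#5=j depends on [2:k]
#6=k depends on [3:m, 5:j]
#7=l depends on [4:l]
sources: [0:j, 1:l]
N(rest) = Σ N(rest − s) over sources s of rest; N(one piece) = 1:
  size 1 → [6]=1  [7]=1
  size 2 → [3,6]=1  [4,7]=1  [5,6]=1  [6,7]=2
  size 3 → [1,4,7]=1  [3,5,6]=2  [3,6,7]=3  [4,6,7]=3  [5,6,7]=3
  size 4 → [1,4,6,7]=4  [2,3,5,6]=2  [3,4,6,7]=6  [3,5,6,7]=8  [4,5,6,7]=6
  size 5 → [0,2,3,5,6]=2  [1,3,4,6,7]=10  [1,4,5,6,7]=10  [2,3,5,6,7]=10  [3,4,5,6,7]=20
  size 6 → [0,2,3,5,6,7]=12  [1,3,4,5,6,7]=40  [2,3,4,5,6,7]=30
  first=0(j) contributes 70
  first=1(l) contributes 42
|[w]| = 112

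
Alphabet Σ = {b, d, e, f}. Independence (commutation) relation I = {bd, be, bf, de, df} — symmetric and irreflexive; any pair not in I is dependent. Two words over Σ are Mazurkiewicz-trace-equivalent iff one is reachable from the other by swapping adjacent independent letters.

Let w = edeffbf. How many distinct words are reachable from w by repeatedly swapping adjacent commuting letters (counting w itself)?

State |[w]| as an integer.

42

piece 0:e — minimal
piece 1:d — minimal
piece 2:e rests on {0:e}
piece 3:f rests on {2:e}
piece 4:f rests on {3:f}
piece 5:b — minimal
piece 6:f rests on {4:f}
minimal pieces: {0:e, 1:d, 5:b}
ways to finish when only these pieces remain (= sum over removing one remaining piece with nothing left below it):
  1 left: {1}→1  {5}→1  {6}→1
  2 left: {1,5}→2  {1,6}→2  {4,6}→1  {5,6}→2
  3 left: {1,4,6}→3  {1,5,6}→6  {3,4,6}→1  {4,5,6}→3
  4 left: {1,3,4,6}→4  {1,4,5,6}→12  {2,3,4,6}→1  {3,4,5,6}→4
  5 left: {0,2,3,4,6}→1  {1,2,3,4,6}→5  {1,3,4,5,6}→20  {2,3,4,5,6}→5
  placing 0:e first → 30 extensions
  placing 1:d first → 6 extensions
  placing 5:b first → 6 extensions
total linear extensions = 42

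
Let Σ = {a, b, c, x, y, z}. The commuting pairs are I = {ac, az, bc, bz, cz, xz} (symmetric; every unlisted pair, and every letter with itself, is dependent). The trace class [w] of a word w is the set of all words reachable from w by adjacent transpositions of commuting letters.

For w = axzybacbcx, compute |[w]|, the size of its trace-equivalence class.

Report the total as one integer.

drop 0:a onto floor
drop 1:x onto {0:a}
drop 2:z onto floor
drop 3:y onto {1:x, 2:z}
drop 4:b onto {3:y}
drop 5:a onto {4:b}
drop 6:c onto {3:y}
drop 7:b onto {5:a}
drop 8:c onto {6:c}
drop 9:x onto {7:b, 8:c}
ground layer = {0:a, 2:z}
drop-orders for the pieces not yet dropped (sum over which currently-grounded one goes next):
  1 to go: {9} 1
  2 to go: {7,9} 1  {8,9} 1
  3 to go: {5,7,9} 1  {6,8,9} 1  {7,8,9} 2
  4 to go: {4,5,7,9} 1  {5,7,8,9} 3  {6,7,8,9} 3
  5 to go: {4,5,7,8,9} 4  {5,6,7,8,9} 6
  6 to go: {4,5,6,7,8,9} 10
  7 to go: {3,4,5,6,7,8,9} 10
  8 to go: {1,3,4,5,6,7,8,9} 10  {2,3,4,5,6,7,8,9} 10
  if 0:a drops first: 20 orders
  if 2:z drops first: 10 orders
heap linearizations: 30

30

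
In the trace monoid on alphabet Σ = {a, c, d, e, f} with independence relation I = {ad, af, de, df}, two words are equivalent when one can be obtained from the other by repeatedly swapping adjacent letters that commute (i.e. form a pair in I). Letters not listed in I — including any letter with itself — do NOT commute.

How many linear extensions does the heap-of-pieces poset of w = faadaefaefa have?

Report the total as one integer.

drop 0:f onto floor
drop 1:a onto floor
drop 2:a onto {1:a}
drop 3:d onto floor
drop 4:a onto {2:a}
drop 5:e onto {0:f, 4:a}
drop 6:f onto {5:e}
drop 7:a onto {5:e}
drop 8:e onto {6:f, 7:a}
drop 9:f onto {8:e}
drop 10:a onto {8:e}
ground layer = {0:f, 1:a, 3:d}
drop-orders for the pieces not yet dropped (sum over which currently-grounded one goes next):
  1 to go: {3} 1  {9} 1  {10} 1
  2 to go: {3,9} 2  {3,10} 2  {9,10} 2
  3 to go: {3,9,10} 6  {8,9,10} 2
  4 to go: {3,8,9,10} 8  {6,8,9,10} 2  {7,8,9,10} 2
  5 to go: {3,6,8,9,10} 10  {3,7,8,9,10} 10  {6,7,8,9,10} 4
  6 to go: {3,6,7,8,9,10} 24  {5,6,7,8,9,10} 4
  7 to go: {0,5,6,7,8,9,10} 4  {3,5,6,7,8,9,10} 28  {4,5,6,7,8,9,10} 4
  8 to go: {0,3,5,6,7,8,9,10} 32  {0,4,5,6,7,8,9,10} 8  {2,4,5,6,7,8,9,10} 4  {3,4,5,6,7,8,9,10} 32
  9 to go: {0,2,4,5,6,7,8,9,10} 12  {0,3,4,5,6,7,8,9,10} 72  {1,2,4,5,6,7,8,9,10} 4  {2,3,4,5,6,7,8,9,10} 36
  if 0:f drops first: 40 orders
  if 1:a drops first: 120 orders
  if 3:d drops first: 16 orders
heap linearizations: 176

176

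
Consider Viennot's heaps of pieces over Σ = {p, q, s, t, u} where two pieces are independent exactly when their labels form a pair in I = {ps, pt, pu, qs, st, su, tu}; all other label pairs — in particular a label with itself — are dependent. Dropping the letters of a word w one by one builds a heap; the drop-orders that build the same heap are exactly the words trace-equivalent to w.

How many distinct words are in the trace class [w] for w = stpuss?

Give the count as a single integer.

120

drop 0:s onto floor
drop 1:t onto floor
drop 2:p onto floor
drop 3:u onto floor
drop 4:s onto {0:s}
drop 5:s onto {4:s}
ground layer = {0:s, 1:t, 2:p, 3:u}
drop-orders for the pieces not yet dropped (sum over which currently-grounded one goes next):
  1 to go: {1} 1  {2} 1  {3} 1  {5} 1
  2 to go: {1,2} 2  {1,3} 2  {1,5} 2  {2,3} 2  {2,5} 2  {3,5} 2  {4,5} 1
  3 to go: {0,4,5} 1  {1,2,3} 6  {1,2,5} 6  {1,3,5} 6  {1,4,5} 3  {2,3,5} 6  {2,4,5} 3  {3,4,5} 3
  4 to go: {0,1,4,5} 4  {0,2,4,5} 4  {0,3,4,5} 4  {1,2,3,5} 24  {1,2,4,5} 12  {1,3,4,5} 12  {2,3,4,5} 12
  if 0:s drops first: 60 orders
  if 1:t drops first: 20 orders
  if 2:p drops first: 20 orders
  if 3:u drops first: 20 orders
heap linearizations: 120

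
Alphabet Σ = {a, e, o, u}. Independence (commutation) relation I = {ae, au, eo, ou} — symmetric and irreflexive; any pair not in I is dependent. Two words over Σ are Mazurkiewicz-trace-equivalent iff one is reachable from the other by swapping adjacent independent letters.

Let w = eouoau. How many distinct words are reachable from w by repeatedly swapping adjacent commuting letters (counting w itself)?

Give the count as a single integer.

#0=e has no predecessor
#1=o has no predecessor
#2=u depends on [0:e]
#3=o depends on [1:o]
#4=a depends on [3:o]
#5=u depends on [2:u]
sources: [0:e, 1:o]
N(rest) = Σ N(rest − s) over sources s of rest; N(one piece) = 1:
  size 1 → [4]=1  [5]=1
  size 2 → [2,5]=1  [3,4]=1  [4,5]=2
  size 3 → [0,2,5]=1  [1,3,4]=1  [2,4,5]=3  [3,4,5]=3
  size 4 → [0,2,4,5]=4  [1,3,4,5]=4  [2,3,4,5]=6
  first=0(e) contributes 10
  first=1(o) contributes 10
|[w]| = 20

20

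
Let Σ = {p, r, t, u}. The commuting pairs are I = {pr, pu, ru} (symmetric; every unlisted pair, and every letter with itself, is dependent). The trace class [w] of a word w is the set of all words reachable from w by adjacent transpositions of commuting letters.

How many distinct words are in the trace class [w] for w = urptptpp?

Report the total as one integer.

#0=u has no predecessor
#1=r has no predecessor
#2=p has no predecessor
#3=t depends on [0:u, 1:r, 2:p]
#4=p depends on [3:t]
#5=t depends on [4:p]
#6=p depends on [5:t]
#7=p depends on [6:p]
sources: [0:u, 1:r, 2:p]
N(rest) = Σ N(rest − s) over sources s of rest; N(one piece) = 1:
  size 1 → [7]=1
  size 2 → [6,7]=1
  size 3 → [5,6,7]=1
  size 4 → [4,5,6,7]=1
  size 5 → [3,4,5,6,7]=1
  size 6 → [0,3,4,5,6,7]=1  [1,3,4,5,6,7]=1  [2,3,4,5,6,7]=1
  first=0(u) contributes 2
  first=1(r) contributes 2
  first=2(p) contributes 2
|[w]| = 6

6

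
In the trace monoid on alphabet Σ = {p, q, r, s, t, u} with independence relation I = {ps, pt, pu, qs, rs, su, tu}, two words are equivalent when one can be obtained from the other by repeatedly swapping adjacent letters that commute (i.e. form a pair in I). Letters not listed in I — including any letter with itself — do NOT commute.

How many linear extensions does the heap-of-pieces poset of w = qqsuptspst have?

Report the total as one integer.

378

0(q) covers ∅
1(q) covers 0:q
2(s) covers ∅
3(u) covers 1:q
4(p) covers 1:q
5(t) covers 1:q, 2:s
6(s) covers 5:t
7(p) covers 4:p
8(s) covers 6:s
9(t) covers 8:s
floor of heap: 0:q, 2:s
completions by unplaced set U, small U first (add the entries for U minus each lowest piece of U):
  |U|=1: {3}:1  {7}:1  {9}:1
  |U|=2: {3,7}:2  {3,9}:2  {4,7}:1  {7,9}:2  {8,9}:1
  |U|=3: {3,4,7}:3  {3,7,9}:6  {3,8,9}:3  {4,7,9}:3  {6,8,9}:1  {7,8,9}:3
  |U|=4: {3,4,7,9}:12  {3,6,8,9}:4  {3,7,8,9}:12  {4,7,8,9}:6  {5,6,8,9}:1  {6,7,8,9}:4
  |U|=5: {2,5,6,8,9}:1  {3,4,7,8,9}:30  {3,5,6,8,9}:5  {3,6,7,8,9}:20  {4,6,7,8,9}:10  {5,6,7,8,9}:5
  |U|=6: {2,3,5,6,8,9}:6  {2,5,6,7,8,9}:6  {3,4,6,7,8,9}:60  {3,5,6,7,8,9}:30  {4,5,6,7,8,9}:15
  |U|=7: {2,3,5,6,7,8,9}:42  {2,4,5,6,7,8,9}:21  {3,4,5,6,7,8,9}:105
  |U|=8: {1,3,4,5,6,7,8,9}:105  {2,3,4,5,6,7,8,9}:168
  start at 0(q): 273
  start at 2(s): 105
sum over floor = 378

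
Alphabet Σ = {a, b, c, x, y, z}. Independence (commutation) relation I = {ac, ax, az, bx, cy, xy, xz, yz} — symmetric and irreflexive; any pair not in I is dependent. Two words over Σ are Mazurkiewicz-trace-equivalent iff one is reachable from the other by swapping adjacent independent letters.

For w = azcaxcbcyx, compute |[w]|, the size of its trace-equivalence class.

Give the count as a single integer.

#0=a has no predecessor
#1=z has no predecessor
#2=c depends on [1:z]
#3=a depends on [0:a]
#4=x depends on [2:c]
#5=c depends on [4:x]
#6=b depends on [3:a, 5:c]
#7=c depends on [6:b]
#8=y depends on [6:b]
#9=x depends on [7:c]
sources: [0:a, 1:z]
N(rest) = Σ N(rest − s) over sources s of rest; N(one piece) = 1:
  size 1 → [8]=1  [9]=1
  size 2 → [7,9]=1  [8,9]=2
  size 3 → [7,8,9]=3
  size 4 → [6,7,8,9]=3
  size 5 → [3,6,7,8,9]=3  [5,6,7,8,9]=3
  size 6 → [0,3,6,7,8,9]=3  [3,5,6,7,8,9]=6  [4,5,6,7,8,9]=3
  size 7 → [0,3,5,6,7,8,9]=9  [2,4,5,6,7,8,9]=3  [3,4,5,6,7,8,9]=9
  size 8 → [0,3,4,5,6,7,8,9]=18  [1,2,4,5,6,7,8,9]=3  [2,3,4,5,6,7,8,9]=12
  first=0(a) contributes 15
  first=1(z) contributes 30
|[w]| = 45

45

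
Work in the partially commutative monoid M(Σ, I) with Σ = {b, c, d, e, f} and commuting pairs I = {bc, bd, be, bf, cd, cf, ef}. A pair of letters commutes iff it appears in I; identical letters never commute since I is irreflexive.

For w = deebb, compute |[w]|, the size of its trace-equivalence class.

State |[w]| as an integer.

#0=d has no predecessor
#1=e depends on [0:d]
#2=e depends on [1:e]
#3=b has no predecessor
#4=b depends on [3:b]
sources: [0:d, 3:b]
N(rest) = Σ N(rest − s) over sources s of rest; N(one piece) = 1:
  size 1 → [2]=1  [4]=1
  size 2 → [1,2]=1  [2,4]=2  [3,4]=1
  size 3 → [0,1,2]=1  [1,2,4]=3  [2,3,4]=3
  first=0(d) contributes 6
  first=3(b) contributes 4
|[w]| = 10

10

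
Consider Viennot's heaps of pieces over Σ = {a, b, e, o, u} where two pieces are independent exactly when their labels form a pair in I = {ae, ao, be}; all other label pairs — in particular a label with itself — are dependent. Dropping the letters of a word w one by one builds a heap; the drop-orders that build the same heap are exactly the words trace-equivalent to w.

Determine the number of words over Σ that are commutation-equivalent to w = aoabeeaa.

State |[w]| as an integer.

46

#0=a has no predecessor
#1=o has no predecessor
#2=a depends on [0:a]
#3=b depends on [1:o, 2:a]
#4=e depends on [1:o]
#5=e depends on [4:e]
#6=a depends on [3:b]
#7=a depends on [6:a]
sources: [0:a, 1:o]
N(rest) = Σ N(rest − s) over sources s of rest; N(one piece) = 1:
  size 1 → [5]=1  [7]=1
  size 2 → [4,5]=1  [5,7]=2  [6,7]=1
  size 3 → [3,6,7]=1  [4,5,7]=3  [5,6,7]=3
  size 4 → [2,3,6,7]=1  [3,5,6,7]=4  [4,5,6,7]=6
  size 5 → [0,2,3,6,7]=1  [2,3,5,6,7]=5  [3,4,5,6,7]=10
  size 6 → [0,2,3,5,6,7]=6  [1,3,4,5,6,7]=10  [2,3,4,5,6,7]=15
  first=0(a) contributes 25
  first=1(o) contributes 21
|[w]| = 46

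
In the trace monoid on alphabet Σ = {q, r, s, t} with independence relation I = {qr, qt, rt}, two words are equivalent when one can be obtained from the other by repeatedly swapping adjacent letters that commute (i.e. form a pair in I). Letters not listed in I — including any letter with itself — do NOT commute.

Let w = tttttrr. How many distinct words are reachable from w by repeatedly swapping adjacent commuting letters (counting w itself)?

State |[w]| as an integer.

0(t) covers ∅
1(t) covers 0:t
2(t) covers 1:t
3(t) covers 2:t
4(t) covers 3:t
5(r) covers ∅
6(r) covers 5:r
floor of heap: 0:t, 5:r
completions by unplaced set U, small U first (add the entries for U minus each lowest piece of U):
  |U|=1: {4}:1  {6}:1
  |U|=2: {3,4}:1  {4,6}:2  {5,6}:1
  |U|=3: {2,3,4}:1  {3,4,6}:3  {4,5,6}:3
  |U|=4: {1,2,3,4}:1  {2,3,4,6}:4  {3,4,5,6}:6
  |U|=5: {0,1,2,3,4}:1  {1,2,3,4,6}:5  {2,3,4,5,6}:10
  start at 0(t): 15
  start at 5(r): 6
sum over floor = 21

21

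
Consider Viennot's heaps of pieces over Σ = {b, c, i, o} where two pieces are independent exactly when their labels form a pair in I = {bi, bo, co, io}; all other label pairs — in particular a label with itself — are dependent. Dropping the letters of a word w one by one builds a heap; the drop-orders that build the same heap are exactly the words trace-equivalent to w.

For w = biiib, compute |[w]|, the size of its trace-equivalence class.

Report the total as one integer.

10

drop 0:b onto floor
drop 1:i onto floor
drop 2:i onto {1:i}
drop 3:i onto {2:i}
drop 4:b onto {0:b}
ground layer = {0:b, 1:i}
drop-orders for the pieces not yet dropped (sum over which currently-grounded one goes next):
  1 to go: {3} 1  {4} 1
  2 to go: {0,4} 1  {2,3} 1  {3,4} 2
  3 to go: {0,3,4} 3  {1,2,3} 1  {2,3,4} 3
  if 0:b drops first: 4 orders
  if 1:i drops first: 6 orders
heap linearizations: 10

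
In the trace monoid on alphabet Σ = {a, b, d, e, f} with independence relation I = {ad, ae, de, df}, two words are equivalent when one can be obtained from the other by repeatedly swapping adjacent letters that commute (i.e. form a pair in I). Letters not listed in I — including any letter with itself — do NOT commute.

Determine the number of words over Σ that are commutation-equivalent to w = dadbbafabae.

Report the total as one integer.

6

0(d) covers ∅
1(a) covers ∅
2(d) covers 0:d
3(b) covers 1:a, 2:d
4(b) covers 3:b
5(a) covers 4:b
6(f) covers 5:a
7(a) covers 6:f
8(b) covers 7:a
9(a) covers 8:b
10(e) covers 8:b
floor of heap: 0:d, 1:a
completions by unplaced set U, small U first (add the entries for U minus each lowest piece of U):
  |U|=1: {9}:1  {10}:1
  |U|=2: {9,10}:2
  |U|=3: {8,9,10}:2
  |U|=4: {7,8,9,10}:2
  |U|=5: {6,7,8,9,10}:2
  |U|=6: {5,6,7,8,9,10}:2
  |U|=7: {4,5,6,7,8,9,10}:2
  |U|=8: {3,4,5,6,7,8,9,10}:2
  |U|=9: {1,3,4,5,6,7,8,9,10}:2  {2,3,4,5,6,7,8,9,10}:2
  start at 0(d): 4
  start at 1(a): 2
sum over floor = 6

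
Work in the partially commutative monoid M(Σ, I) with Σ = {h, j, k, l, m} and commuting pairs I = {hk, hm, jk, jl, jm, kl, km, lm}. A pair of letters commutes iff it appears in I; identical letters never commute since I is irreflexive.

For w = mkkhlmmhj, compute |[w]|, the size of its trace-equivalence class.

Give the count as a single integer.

1260

piece 0:m — minimal
piece 1:k — minimal
piece 2:k rests on {1:k}
piece 3:h — minimal
piece 4:l rests on {3:h}
piece 5:m rests on {0:m}
piece 6:m rests on {5:m}
piece 7:h rests on {4:l}
piece 8:j rests on {7:h}
minimal pieces: {0:m, 1:k, 3:h}
ways to finish when only these pieces remain (= sum over removing one remaining piece with nothing left below it):
  1 left: {2}→1  {6}→1  {8}→1
  2 left: {1,2}→1  {2,6}→2  {2,8}→2  {5,6}→1  {6,8}→2  {7,8}→1
  3 left: {0,5,6}→1  {1,2,6}→3  {1,2,8}→3  {2,5,6}→3  {2,6,8}→6  {2,7,8}→3  {4,7,8}→1  {5,6,8}→3  {6,7,8}→3
  4 left: {0,2,5,6}→4  {0,5,6,8}→4  {1,2,5,6}→6  {1,2,6,8}→12  {1,2,7,8}→6  {2,4,7,8}→4  {2,5,6,8}→12  {2,6,7,8}→12  {3,4,7,8}→1  {4,6,7,8}→4  {5,6,7,8}→6
  5 left: {0,1,2,5,6}→10  {0,2,5,6,8}→20  {0,5,6,7,8}→10  {1,2,4,7,8}→10  {1,2,5,6,8}→30  {1,2,6,7,8}→30  {2,3,4,7,8}→5  {2,4,6,7,8}→20  {2,5,6,7,8}→30  {3,4,6,7,8}→5  {4,5,6,7,8}→10
  6 left: {0,1,2,5,6,8}→60  {0,2,5,6,7,8}→60  {0,4,5,6,7,8}→20  {1,2,3,4,7,8}→15  {1,2,4,6,7,8}→60  {1,2,5,6,7,8}→90  {2,3,4,6,7,8}→30  {2,4,5,6,7,8}→60  {3,4,5,6,7,8}→15
  7 left: {0,1,2,5,6,7,8}→210  {0,2,4,5,6,7,8}→140  {0,3,4,5,6,7,8}→35  {1,2,3,4,6,7,8}→105  {1,2,4,5,6,7,8}→210  {2,3,4,5,6,7,8}→105
  placing 0:m first → 420 extensions
  placing 1:k first → 280 extensions
  placing 3:h first → 560 extensions
total linear extensions = 1260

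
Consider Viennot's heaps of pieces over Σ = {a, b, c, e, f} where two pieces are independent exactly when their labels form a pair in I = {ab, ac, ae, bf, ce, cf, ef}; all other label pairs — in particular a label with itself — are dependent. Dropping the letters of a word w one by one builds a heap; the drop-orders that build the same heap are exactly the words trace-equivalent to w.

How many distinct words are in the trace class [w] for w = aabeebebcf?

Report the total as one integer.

piece 0:a — minimal
piece 1:a rests on {0:a}
piece 2:b — minimal
piece 3:e rests on {2:b}
piece 4:e rests on {3:e}
piece 5:b rests on {4:e}
piece 6:e rests on {5:b}
piece 7:b rests on {6:e}
piece 8:c rests on {7:b}
piece 9:f rests on {1:a}
minimal pieces: {0:a, 2:b}
ways to finish when only these pieces remain (= sum over removing one remaining piece with nothing left below it):
  1 left: {8}→1  {9}→1
  2 left: {1,9}→1  {7,8}→1  {8,9}→2
  3 left: {0,1,9}→1  {1,8,9}→3  {6,7,8}→1  {7,8,9}→3
  4 left: {0,1,8,9}→4  {1,7,8,9}→6  {5,6,7,8}→1  {6,7,8,9}→4
  5 left: {0,1,7,8,9}→10  {1,6,7,8,9}→10  {4,5,6,7,8}→1  {5,6,7,8,9}→5
  6 left: {0,1,6,7,8,9}→20  {1,5,6,7,8,9}→15  {3,4,5,6,7,8}→1  {4,5,6,7,8,9}→6
  7 left: {0,1,5,6,7,8,9}→35  {1,4,5,6,7,8,9}→21  {2,3,4,5,6,7,8}→1  {3,4,5,6,7,8,9}→7
  8 left: {0,1,4,5,6,7,8,9}→56  {1,3,4,5,6,7,8,9}→28  {2,3,4,5,6,7,8,9}→8
  placing 0:a first → 36 extensions
  placing 2:b first → 84 extensions
total linear extensions = 120

120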